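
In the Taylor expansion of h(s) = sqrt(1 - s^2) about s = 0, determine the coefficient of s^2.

Use the known series and substitute for the argument.
h(0) = 1
h′(0) = 0
h′′(0) = -1
So c_2 = h′′(0)/2! = -1/2.

-1/2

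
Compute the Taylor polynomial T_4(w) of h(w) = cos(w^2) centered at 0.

1 - w^4/2

Use the known series and substitute for the argument.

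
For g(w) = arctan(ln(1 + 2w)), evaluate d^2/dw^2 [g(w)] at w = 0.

-4

Plug the Maclaurin series of the inner function into that of the outer and collect terms.
The coefficient of w^2 in the expansion is -2, so g′′(0) = 2! * (-2) = -4.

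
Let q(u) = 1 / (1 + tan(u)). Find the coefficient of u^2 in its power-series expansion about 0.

1

Write 1/(1+u) = 1 - u + u^2 - u^3 + ... and substitute the series for u.
q(0) = 1
q′(0) = -1
q′′(0) = 2
So c_2 = q′′(0)/2! = 1.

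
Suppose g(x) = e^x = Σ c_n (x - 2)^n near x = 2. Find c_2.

Apply the Taylor formula c_k = f^(k)(a)/k!.

e^(2)/2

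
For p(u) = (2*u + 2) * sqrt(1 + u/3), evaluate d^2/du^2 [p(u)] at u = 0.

Distribute the polynomial across the series and collect like powers.
From the series, [u^2] p = 11/36; multiply by 2! = 2 to get 11/18.

11/18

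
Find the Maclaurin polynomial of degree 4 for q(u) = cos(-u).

[u^0] = 1;  [u^1] = 0;  [u^2] = -1/2;  [u^3] = 0;  [u^4] = 1/24.

u^4/24 - u^2/2 + 1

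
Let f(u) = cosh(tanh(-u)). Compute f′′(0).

1

Substitute the inner expansion into the outer series and collect powers.
The coefficient of u^2 in the expansion is 1/2, so f′′(0) = 2! * (1/2) = 1.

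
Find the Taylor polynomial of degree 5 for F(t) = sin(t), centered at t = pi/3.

(t - pi/3)^5/240 + sqrt(3)*(t - pi/3)^4/48 - (t - pi/3)^3/12 - sqrt(3)*(t - pi/3)^2/4 + (t - pi/3)/2 + sqrt(3)/2

Use the known series and substitute for the argument.
[(t - pi/3)^0] = sqrt(3)/2;  [(t - pi/3)^1] = 1/2;  [(t - pi/3)^2] = -sqrt(3)/4;  [(t - pi/3)^3] = -1/12;  [(t - pi/3)^4] = sqrt(3)/48;  [(t - pi/3)^5] = 1/240.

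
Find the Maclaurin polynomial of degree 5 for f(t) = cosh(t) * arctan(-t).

Expand each factor separately, then convolve coefficients.
f(0) = 0
f′(0) = -1
f′′(0) = 0
f′′′(0) = -1
f^(4)(0) = 0
f^(5)(0) = -9

-3*t^5/40 - t^3/6 - t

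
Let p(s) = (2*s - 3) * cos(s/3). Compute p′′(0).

Distribute the polynomial across the series and collect like powers.
From the series, [s^2] p = 1/6; multiply by 2! = 2 to get 1/3.

1/3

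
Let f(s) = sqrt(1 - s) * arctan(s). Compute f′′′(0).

-11/4

Expand each factor separately, then convolve coefficients.
The coefficient of s^3 in the expansion is -11/24, so f′′′(0) = 3! * (-11/24) = -11/4.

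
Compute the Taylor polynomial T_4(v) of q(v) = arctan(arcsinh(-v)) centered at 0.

Compose series: expand the inner function first, then feed it into the outer expansion.
q(0) = 0
q′(0) = -1
q′′(0) = 0
q′′′(0) = 3
q^(4)(0) = 0
Then c_k = q^(k)(0)/k! gives each Taylor coefficient.

v^3/2 - v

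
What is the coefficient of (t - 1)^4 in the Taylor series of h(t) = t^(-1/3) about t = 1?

35/243

[(t - 1)^0] = 1;  [(t - 1)^1] = -1/3;  [(t - 1)^2] = 2/9;  [(t - 1)^3] = -14/81;  [(t - 1)^4] = 35/243.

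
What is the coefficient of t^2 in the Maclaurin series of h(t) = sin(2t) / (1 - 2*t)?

Use 1/(1 - r) = Σ r^k on the denominator, then take the Cauchy product.
[t^0] = 0;  [t^1] = 2;  [t^2] = 4.

4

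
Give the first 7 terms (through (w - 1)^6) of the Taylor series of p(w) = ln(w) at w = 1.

-(w - 1)^6/6 + (w - 1)^5/5 - (w - 1)^4/4 + (w - 1)^3/3 - (w - 1)^2/2 + (w - 1)

p(1) = 0
p′(1) = 1
p′′(1) = -1
p′′′(1) = 2
p^(4)(1) = -6
p^(5)(1) = 24
p^(6)(1) = -120
Dividing each by k! gives the coefficients c_0, ..., c_6.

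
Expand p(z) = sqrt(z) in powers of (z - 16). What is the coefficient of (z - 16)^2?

p(16) = 4
p′(16) = 1/8
p′′(16) = -1/256
Dividing each by k! gives the coefficients c_0, ..., c_2.

-1/512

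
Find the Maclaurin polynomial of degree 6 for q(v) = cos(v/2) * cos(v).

-73*v^6/9216 + 41*v^4/384 - 5*v^2/8 + 1

Take the Cauchy product of the two expansions.
q(0) = 1
q′(0) = 0
q′′(0) = -5/4
q′′′(0) = 0
q^(4)(0) = 41/16
q^(5)(0) = 0
q^(6)(0) = -365/64
Dividing each by k! gives the coefficients c_0, ..., c_6.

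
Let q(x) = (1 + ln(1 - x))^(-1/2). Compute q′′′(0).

41/8

Let u equal the inner series; expand the outer function in u and truncate.
The coefficient of x^3 in the expansion is 41/48, so q′′′(0) = 3! * (41/48) = 41/8.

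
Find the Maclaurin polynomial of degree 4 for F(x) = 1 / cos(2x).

10*x^4/3 + 2*x^2 + 1

Invert the denominator's series and multiply.
[x^0] = 1;  [x^1] = 0;  [x^2] = 2;  [x^3] = 0;  [x^4] = 10/3.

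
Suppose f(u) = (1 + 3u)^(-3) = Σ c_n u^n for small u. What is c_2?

54

Compute the successive derivatives at the expansion point and divide by k!.
f(0) = 1
f′(0) = -9
f′′(0) = 108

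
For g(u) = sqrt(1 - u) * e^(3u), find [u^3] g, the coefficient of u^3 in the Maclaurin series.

29/16

Multiply the two series term by term and collect like powers.
g(0) = 1
g′(0) = 5/2
g′′(0) = 23/4
g′′′(0) = 87/8
Dividing each by k! gives the coefficients c_0, ..., c_3.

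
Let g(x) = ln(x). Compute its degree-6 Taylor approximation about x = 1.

-(x - 1)^6/6 + (x - 1)^5/5 - (x - 1)^4/4 + (x - 1)^3/3 - (x - 1)^2/2 + (x - 1)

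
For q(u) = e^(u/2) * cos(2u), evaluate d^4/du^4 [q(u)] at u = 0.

161/16

Take the Cauchy product of the two expansions.
From the series, [u^4] q = 161/384; multiply by 4! = 24 to get 161/16.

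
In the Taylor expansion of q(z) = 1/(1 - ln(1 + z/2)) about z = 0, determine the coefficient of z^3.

1/24

Compose series: expand the inner function first, then feed it into the outer expansion.
q(0) = 1
q′(0) = 1/2
q′′(0) = 1/4
q′′′(0) = 1/4
The Taylor polynomial is Σ q^(k)(0)/k! · z^k.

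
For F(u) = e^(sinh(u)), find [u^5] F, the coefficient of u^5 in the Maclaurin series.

1/10

Plug the Maclaurin series of the inner function into that of the outer and collect terms.
So c_5 = F^(5)(0)/5! = 1/10.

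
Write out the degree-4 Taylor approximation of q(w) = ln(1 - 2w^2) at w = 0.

-2*w^4 - 2*w^2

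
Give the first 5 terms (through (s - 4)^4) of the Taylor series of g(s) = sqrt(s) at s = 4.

-5*(s - 4)^4/16384 + (s - 4)^3/512 - (s - 4)^2/64 + (s - 4)/4 + 2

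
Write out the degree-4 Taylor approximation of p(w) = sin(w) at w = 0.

-w^3/6 + w

p(0) = 0
p′(0) = 1
p′′(0) = 0
p′′′(0) = -1
p^(4)(0) = 0
Dividing each by k! gives the coefficients c_0, ..., c_4.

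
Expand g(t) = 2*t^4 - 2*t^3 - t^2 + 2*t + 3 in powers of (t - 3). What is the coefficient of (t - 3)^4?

2

g(3) = 108
g′(3) = 158
g′′(3) = 178
g′′′(3) = 132
g^(4)(3) = 48
So c_4 = g^(4)(3)/4! = 2.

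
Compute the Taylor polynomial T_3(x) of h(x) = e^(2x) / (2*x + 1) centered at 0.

-8*x^3/3 + 2*x^2 + 1

Multiply the numerator's expansion by the denominator's geometric series.
h(0) = 1
h′(0) = 0
h′′(0) = 4
h′′′(0) = -16
Dividing each by k! gives the coefficients c_0, ..., c_3.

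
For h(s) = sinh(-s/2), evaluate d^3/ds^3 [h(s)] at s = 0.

The coefficient of s^3 in the expansion is -1/48, so h′′′(0) = 3! * (-1/48) = -1/8.

-1/8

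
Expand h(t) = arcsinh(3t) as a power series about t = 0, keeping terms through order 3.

-9*t^3/2 + 3*t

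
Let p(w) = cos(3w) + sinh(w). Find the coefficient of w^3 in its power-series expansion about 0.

1/6

Add the two expansions coefficient-wise.
So c_3 = p′′′(0)/3! = 1/6.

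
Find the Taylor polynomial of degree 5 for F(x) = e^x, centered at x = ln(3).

(x - ln(3))^5/40 + (x - ln(3))^4/8 + (x - ln(3))^3/2 + 3*(x - ln(3))^2/2 + 3*(x - ln(3)) + 3

[(x - ln(3))^0] = 3;  [(x - ln(3))^1] = 3;  [(x - ln(3))^2] = 3/2;  [(x - ln(3))^3] = 1/2;  [(x - ln(3))^4] = 1/8;  [(x - ln(3))^5] = 1/40.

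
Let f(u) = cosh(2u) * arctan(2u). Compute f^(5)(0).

288

Write out both Maclaurin series and multiply, keeping only the needed powers.
From the series, [u^5] f = 12/5; multiply by 5! = 120 to get 288.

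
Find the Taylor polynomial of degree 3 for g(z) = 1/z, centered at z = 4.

g(4) = 1/4
g′(4) = -1/16
g′′(4) = 1/32
g′′′(4) = -3/128

-(z - 4)^3/256 + (z - 4)^2/64 - (z - 4)/16 + 1/4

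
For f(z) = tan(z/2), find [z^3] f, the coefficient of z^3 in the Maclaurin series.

1/24

f(0) = 0
f′(0) = 1/2
f′′(0) = 0
f′′′(0) = 1/4
Dividing each by k! gives the coefficients c_0, ..., c_3.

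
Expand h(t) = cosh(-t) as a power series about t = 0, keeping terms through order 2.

t^2/2 + 1

Use the known series and substitute for the argument.
h(0) = 1
h′(0) = 0
h′′(0) = 1
Dividing each by k! gives the coefficients c_0, ..., c_2.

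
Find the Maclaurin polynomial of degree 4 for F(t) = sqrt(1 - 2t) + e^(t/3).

Combine the two series term by term.
F(0) = 2
F′(0) = -2/3
F′′(0) = -8/9
F′′′(0) = -80/27
F^(4)(0) = -1214/81

-607*t^4/972 - 40*t^3/81 - 4*t^2/9 - 2*t/3 + 2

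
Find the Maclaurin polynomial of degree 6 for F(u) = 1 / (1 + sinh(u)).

77*u^6/45 - 181*u^5/120 + 4*u^4/3 - 7*u^3/6 + u^2 - u + 1

Write 1/(1+u) = 1 - u + u^2 - u^3 + ... and substitute the series for u.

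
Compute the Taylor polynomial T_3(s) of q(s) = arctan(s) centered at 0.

-s^3/3 + s

[s^0] = 0;  [s^1] = 1;  [s^2] = 0;  [s^3] = -1/3.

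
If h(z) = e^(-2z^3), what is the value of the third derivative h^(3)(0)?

The coefficient of z^3 in the expansion is -2, so h′′′(0) = 3! * (-2) = -12.

-12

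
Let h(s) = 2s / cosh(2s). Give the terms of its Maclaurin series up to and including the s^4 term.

Divide the numerator series by the denominator series (power-series long division).
h(0) = 0
h′(0) = 2
h′′(0) = 0
h′′′(0) = -24
h^(4)(0) = 0

-4*s^3 + 2*s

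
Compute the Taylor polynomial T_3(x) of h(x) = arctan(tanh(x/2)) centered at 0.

Compose series: expand the inner function first, then feed it into the outer expansion.
h(0) = 0
h′(0) = 1/2
h′′(0) = 0
h′′′(0) = -1/2
Dividing each by k! gives the coefficients c_0, ..., c_3.

-x^3/12 + x/2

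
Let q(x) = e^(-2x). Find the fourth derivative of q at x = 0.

16

The coefficient of x^4 in the expansion is 2/3, so q^(4)(0) = 4! * (2/3) = 16.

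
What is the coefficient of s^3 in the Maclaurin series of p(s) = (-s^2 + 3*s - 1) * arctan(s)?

-2/3

Shift and add copies of the series according to the polynomial's terms.
p(0) = 0
p′(0) = -1
p′′(0) = 6
p′′′(0) = -4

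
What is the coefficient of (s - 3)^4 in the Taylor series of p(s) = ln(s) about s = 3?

-1/324

p(3) = ln(3)
p′(3) = 1/3
p′′(3) = -1/9
p′′′(3) = 2/27
p^(4)(3) = -2/27
Dividing each by k! gives the coefficients c_0, ..., c_4.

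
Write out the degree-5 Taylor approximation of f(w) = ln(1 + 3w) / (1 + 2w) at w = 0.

Write out both Maclaurin series and multiply, keeping only the needed powers.
f(0) = 0
f′(0) = 3
f′′(0) = -21
f′′′(0) = 180
f^(4)(0) = -1926
f^(5)(0) = 25092
The Taylor polynomial is Σ f^(k)(0)/k! · w^k.

2091*w^5/10 - 321*w^4/4 + 30*w^3 - 21*w^2/2 + 3*w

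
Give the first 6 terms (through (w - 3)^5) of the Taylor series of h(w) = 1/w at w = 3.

h(3) = 1/3
h′(3) = -1/9
h′′(3) = 2/27
h′′′(3) = -2/27
h^(4)(3) = 8/81
h^(5)(3) = -40/243
Dividing each by k! gives the coefficients c_0, ..., c_5.

-(w - 3)^5/729 + (w - 3)^4/243 - (w - 3)^3/81 + (w - 3)^2/27 - (w - 3)/9 + 1/3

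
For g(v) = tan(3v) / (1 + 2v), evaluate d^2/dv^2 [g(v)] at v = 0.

Expand each factor separately, then convolve coefficients.
The coefficient of v^2 in the expansion is -6, so g′′(0) = 2! * (-6) = -12.

-12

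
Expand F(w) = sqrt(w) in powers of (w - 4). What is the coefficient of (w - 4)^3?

1/512

F(4) = 2
F′(4) = 1/4
F′′(4) = -1/32
F′′′(4) = 3/256
The Taylor polynomial is Σ F^(k)(4)/k! · (w - 4)^k.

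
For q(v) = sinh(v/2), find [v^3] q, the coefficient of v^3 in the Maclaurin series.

1/48

q(0) = 0
q′(0) = 1/2
q′′(0) = 0
q′′′(0) = 1/8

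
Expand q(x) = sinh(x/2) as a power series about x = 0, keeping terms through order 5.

x^5/3840 + x^3/48 + x/2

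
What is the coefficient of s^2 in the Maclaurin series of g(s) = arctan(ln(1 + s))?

-1/2

Substitute the inner expansion into the outer series and collect powers.
[s^0] = 0;  [s^1] = 1;  [s^2] = -1/2.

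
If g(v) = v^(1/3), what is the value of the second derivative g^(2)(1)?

-2/9

Use the known series and substitute for the argument.
The coefficient of (v - 1)^2 in the expansion is -1/9, so g′′(1) = 2! * (-1/9) = -2/9.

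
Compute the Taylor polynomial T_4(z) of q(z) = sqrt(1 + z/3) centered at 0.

-5*z^4/10368 + z^3/432 - z^2/72 + z/6 + 1

Differentiate repeatedly and evaluate at the center.
q(0) = 1
q′(0) = 1/6
q′′(0) = -1/36
q′′′(0) = 1/72
q^(4)(0) = -5/432
Then c_k = q^(k)(0)/k! gives each Taylor coefficient.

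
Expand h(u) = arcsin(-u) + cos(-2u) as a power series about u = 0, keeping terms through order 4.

Expand each term separately and add.
h(0) = 1
h′(0) = -1
h′′(0) = -4
h′′′(0) = -1
h^(4)(0) = 16

2*u^4/3 - u^3/6 - 2*u^2 - u + 1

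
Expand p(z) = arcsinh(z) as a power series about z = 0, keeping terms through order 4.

[z^0] = 0;  [z^1] = 1;  [z^2] = 0;  [z^3] = -1/6;  [z^4] = 0.

-z^3/6 + z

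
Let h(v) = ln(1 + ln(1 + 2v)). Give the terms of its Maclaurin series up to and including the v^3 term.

28*v^3/3 - 4*v^2 + 2*v

Plug the Maclaurin series of the inner function into that of the outer and collect terms.
h(0) = 0
h′(0) = 2
h′′(0) = -8
h′′′(0) = 56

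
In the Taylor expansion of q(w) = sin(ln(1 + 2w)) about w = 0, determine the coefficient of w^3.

Compose series: expand the inner function first, then feed it into the outer expansion.
q(0) = 0
q′(0) = 2
q′′(0) = -4
q′′′(0) = 8

4/3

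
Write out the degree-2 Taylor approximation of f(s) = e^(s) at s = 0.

Differentiate repeatedly and evaluate at the center.
f(0) = 1
f′(0) = 1
f′′(0) = 1
Dividing each by k! gives the coefficients c_0, ..., c_2.

s^2/2 + s + 1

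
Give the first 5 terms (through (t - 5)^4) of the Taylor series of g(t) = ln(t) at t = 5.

Differentiate repeatedly and evaluate at the center.
g(5) = ln(5)
g′(5) = 1/5
g′′(5) = -1/25
g′′′(5) = 2/125
g^(4)(5) = -6/625
The Taylor polynomial is Σ g^(k)(5)/k! · (t - 5)^k.

-(t - 5)^4/2500 + (t - 5)^3/375 - (t - 5)^2/50 + (t - 5)/5 + ln(5)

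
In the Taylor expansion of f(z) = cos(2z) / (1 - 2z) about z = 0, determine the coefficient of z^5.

52/3

Multiply the two series term by term and collect like powers.
f(0) = 1
f′(0) = 2
f′′(0) = 4
f′′′(0) = 24
f^(4)(0) = 208
f^(5)(0) = 2080
So c_5 = f^(5)(0)/5! = 52/3.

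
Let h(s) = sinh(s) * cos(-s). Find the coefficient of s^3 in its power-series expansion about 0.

Multiply the two series term by term and collect like powers.
[s^0] = 0;  [s^1] = 1;  [s^2] = 0;  [s^3] = -1/3.
So c_3 = h′′′(0)/3! = -1/3.

-1/3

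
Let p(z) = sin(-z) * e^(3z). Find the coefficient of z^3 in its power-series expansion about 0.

Write out both Maclaurin series and multiply, keeping only the needed powers.
p(0) = 0
p′(0) = -1
p′′(0) = -6
p′′′(0) = -26

-13/3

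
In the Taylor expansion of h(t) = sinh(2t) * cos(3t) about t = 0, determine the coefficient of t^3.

Take the Cauchy product of the two expansions.

-23/3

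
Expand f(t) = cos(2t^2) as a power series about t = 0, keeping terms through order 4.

f(0) = 1
f′(0) = 0
f′′(0) = 0
f′′′(0) = 0
f^(4)(0) = -48
The Taylor polynomial is Σ f^(k)(0)/k! · t^k.

1 - 2*t^4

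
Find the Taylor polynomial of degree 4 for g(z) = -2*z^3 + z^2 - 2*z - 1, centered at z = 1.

g(1) = -4
g′(1) = -6
g′′(1) = -10
g′′′(1) = -12
g^(4)(1) = 0

-2*(z - 1)^3 - 5*(z - 1)^2 - 6*(z - 1) - 4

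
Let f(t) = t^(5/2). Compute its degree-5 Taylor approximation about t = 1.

3*(t - 1)^5/256 - 5*(t - 1)^4/128 + 5*(t - 1)^3/16 + 15*(t - 1)^2/8 + 5*(t - 1)/2 + 1

f(1) = 1
f′(1) = 5/2
f′′(1) = 15/4
f′′′(1) = 15/8
f^(4)(1) = -15/16
f^(5)(1) = 45/32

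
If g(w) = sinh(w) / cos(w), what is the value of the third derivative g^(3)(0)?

4

Divide the numerator series by the denominator series (power-series long division).
From the series, [w^3] g = 2/3; multiply by 3! = 6 to get 4.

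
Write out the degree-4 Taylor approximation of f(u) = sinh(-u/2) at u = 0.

-u^3/48 - u/2

Differentiate repeatedly and evaluate at the center.
f(0) = 0
f′(0) = -1/2
f′′(0) = 0
f′′′(0) = -1/8
f^(4)(0) = 0
Dividing each by k! gives the coefficients c_0, ..., c_4.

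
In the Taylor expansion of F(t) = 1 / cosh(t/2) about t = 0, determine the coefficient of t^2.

Invert the denominator's series and multiply.
[t^0] = 1;  [t^1] = 0;  [t^2] = -1/8.

-1/8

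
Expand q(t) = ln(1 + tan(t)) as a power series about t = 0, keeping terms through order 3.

Substitute the inner expansion into the outer series and collect powers.

2*t^3/3 - t^2/2 + t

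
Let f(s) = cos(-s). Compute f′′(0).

The coefficient of s^2 in the expansion is -1/2, so f′′(0) = 2! * (-1/2) = -1.

-1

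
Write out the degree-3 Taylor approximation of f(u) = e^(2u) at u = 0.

f(0) = 1
f′(0) = 2
f′′(0) = 4
f′′′(0) = 8
The Taylor polynomial is Σ f^(k)(0)/k! · u^k.

4*u^3/3 + 2*u^2 + 2*u + 1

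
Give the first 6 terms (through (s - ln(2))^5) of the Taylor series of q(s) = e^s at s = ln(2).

(s - ln(2))^5/60 + (s - ln(2))^4/12 + (s - ln(2))^3/3 + (s - ln(2))^2 + 2*(s - ln(2)) + 2

[(s - ln(2))^0] = 2;  [(s - ln(2))^1] = 2;  [(s - ln(2))^2] = 1;  [(s - ln(2))^3] = 1/3;  [(s - ln(2))^4] = 1/12;  [(s - ln(2))^5] = 1/60.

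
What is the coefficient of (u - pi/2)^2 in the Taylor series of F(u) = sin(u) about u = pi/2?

-1/2

F(pi/2) = 1
F′(pi/2) = 0
F′′(pi/2) = -1
So c_2 = F′′(pi/2)/2! = -1/2.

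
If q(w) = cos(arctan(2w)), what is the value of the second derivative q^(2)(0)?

Let u equal the inner series; expand the outer function in u and truncate.
The coefficient of w^2 in the expansion is -2, so q′′(0) = 2! * (-2) = -4.

-4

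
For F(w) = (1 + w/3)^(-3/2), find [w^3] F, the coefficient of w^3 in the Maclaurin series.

c_3 = F′′′(0)/3! = -35/432.

-35/432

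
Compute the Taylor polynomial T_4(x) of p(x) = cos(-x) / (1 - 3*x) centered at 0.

Expand 1/(denominator) as a geometric series and multiply by the numerator's series.

1837*x^4/24 + 51*x^3/2 + 17*x^2/2 + 3*x + 1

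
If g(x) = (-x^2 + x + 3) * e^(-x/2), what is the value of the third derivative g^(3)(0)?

Shift and add copies of the series according to the polynomial's terms.
The coefficient of x^3 in the expansion is 9/16, so g′′′(0) = 3! * (9/16) = 27/8.

27/8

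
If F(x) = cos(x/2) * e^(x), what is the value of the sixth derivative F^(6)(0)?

Write out both Maclaurin series and multiply, keeping only the needed powers.
The coefficient of x^6 in the expansion is -13/5120, so F^(6)(0) = 6! * (-13/5120) = -117/64.

-117/64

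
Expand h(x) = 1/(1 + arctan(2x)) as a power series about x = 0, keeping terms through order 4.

16*x^4/3 - 16*x^3/3 + 4*x^2 - 2*x + 1

Substitute the inner expansion into the outer series and collect powers.
[x^0] = 1;  [x^1] = -2;  [x^2] = 4;  [x^3] = -16/3;  [x^4] = 16/3.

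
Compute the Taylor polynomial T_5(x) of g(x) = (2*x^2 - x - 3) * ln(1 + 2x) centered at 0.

Shift and add copies of the series according to the polynomial's terms.

-148*x^5/15 + 16*x^4/3 - 2*x^3 + 4*x^2 - 6*x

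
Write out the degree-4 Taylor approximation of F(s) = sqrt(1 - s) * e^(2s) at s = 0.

Write out both Maclaurin series and multiply, keeping only the needed powers.
F(0) = 1
F′(0) = 3/2
F′′(0) = 7/4
F′′′(0) = 1/8
F^(4)(0) = -159/16
Dividing each by k! gives the coefficients c_0, ..., c_4.

-53*s^4/128 + s^3/48 + 7*s^2/8 + 3*s/2 + 1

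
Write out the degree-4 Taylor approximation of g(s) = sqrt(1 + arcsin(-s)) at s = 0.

Compose series: expand the inner function first, then feed it into the outer expansion.
g(0) = 1
g′(0) = -1/2
g′′(0) = -1/4
g′′′(0) = -7/8
g^(4)(0) = -31/16

-31*s^4/384 - 7*s^3/48 - s^2/8 - s/2 + 1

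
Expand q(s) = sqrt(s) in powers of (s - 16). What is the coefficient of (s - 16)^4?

-5/2097152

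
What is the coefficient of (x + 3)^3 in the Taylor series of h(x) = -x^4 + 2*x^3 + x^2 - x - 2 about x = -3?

14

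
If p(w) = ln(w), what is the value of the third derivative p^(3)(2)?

The coefficient of (w - 2)^3 in the expansion is 1/24, so p′′′(2) = 3! * (1/24) = 1/4.

1/4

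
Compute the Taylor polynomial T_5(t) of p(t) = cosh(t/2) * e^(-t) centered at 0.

Write out both Maclaurin series and multiply, keeping only the needed powers.
[t^0] = 1;  [t^1] = -1;  [t^2] = 5/8;  [t^3] = -7/24;  [t^4] = 41/384;  [t^5] = -61/1920.

-61*t^5/1920 + 41*t^4/384 - 7*t^3/24 + 5*t^2/8 - t + 1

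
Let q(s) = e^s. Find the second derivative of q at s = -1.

e^(-1)

The coefficient of (s + 1)^2 in the expansion is e^(-1)/2, so q′′(-1) = 2! * (e^(-1)/2) = e^(-1).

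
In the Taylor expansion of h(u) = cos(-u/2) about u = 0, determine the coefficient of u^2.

-1/8

Apply the Taylor formula c_k = f^(k)(a)/k!.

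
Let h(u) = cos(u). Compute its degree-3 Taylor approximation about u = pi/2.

(u - pi/2)^3/6 - (u - pi/2)

Use the known series and substitute for the argument.
h(pi/2) = 0
h′(pi/2) = -1
h′′(pi/2) = 0
h′′′(pi/2) = 1
The Taylor polynomial is Σ h^(k)(pi/2)/k! · (u - pi/2)^k.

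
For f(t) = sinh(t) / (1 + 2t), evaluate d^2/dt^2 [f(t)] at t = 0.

Take the Cauchy product of the two expansions.
From the series, [t^2] f = -2; multiply by 2! = 2 to get -4.

-4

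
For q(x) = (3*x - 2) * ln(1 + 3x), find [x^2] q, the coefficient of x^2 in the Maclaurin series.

Shift and add copies of the series according to the polynomial's terms.
q(0) = 0
q′(0) = -6
q′′(0) = 36

18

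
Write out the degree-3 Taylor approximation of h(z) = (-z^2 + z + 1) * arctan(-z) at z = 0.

4*z^3/3 - z^2 - z

Distribute the polynomial across the series and collect like powers.
[z^0] = 0;  [z^1] = -1;  [z^2] = -1;  [z^3] = 4/3.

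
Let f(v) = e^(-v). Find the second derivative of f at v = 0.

The coefficient of v^2 in the expansion is 1/2, so f′′(0) = 2! * (1/2) = 1.

1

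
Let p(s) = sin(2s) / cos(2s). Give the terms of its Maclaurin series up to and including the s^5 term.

64*s^5/15 + 8*s^3/3 + 2*s

Divide the numerator series by the denominator series (power-series long division).
p(0) = 0
p′(0) = 2
p′′(0) = 0
p′′′(0) = 16
p^(4)(0) = 0
p^(5)(0) = 512
Dividing each by k! gives the coefficients c_0, ..., c_5.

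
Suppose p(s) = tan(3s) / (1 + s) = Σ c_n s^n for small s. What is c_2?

-3

Take the Cauchy product of the two expansions.
p(0) = 0
p′(0) = 3
p′′(0) = -6
So c_2 = p′′(0)/2! = -3.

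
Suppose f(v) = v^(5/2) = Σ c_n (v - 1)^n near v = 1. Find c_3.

Compute the successive derivatives at the expansion point and divide by k!.
f(1) = 1
f′(1) = 5/2
f′′(1) = 15/4
f′′′(1) = 15/8
So c_3 = f′′′(1)/3! = 5/16.

5/16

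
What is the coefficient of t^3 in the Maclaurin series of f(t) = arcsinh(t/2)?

-1/48

Use the known series and substitute for the argument.
f(0) = 0
f′(0) = 1/2
f′′(0) = 0
f′′′(0) = -1/8
So c_3 = f′′′(0)/3! = -1/48.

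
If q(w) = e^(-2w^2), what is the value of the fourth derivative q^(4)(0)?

48

The coefficient of w^4 in the expansion is 2, so q^(4)(0) = 4! * (2) = 48.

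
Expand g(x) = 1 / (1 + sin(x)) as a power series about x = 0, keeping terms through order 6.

Use the geometric series for the reciprocal, then substitute.
[x^0] = 1;  [x^1] = -1;  [x^2] = 1;  [x^3] = -5/6;  [x^4] = 2/3;  [x^5] = -61/120;  [x^6] = 17/45.

17*x^6/45 - 61*x^5/120 + 2*x^4/3 - 5*x^3/6 + x^2 - x + 1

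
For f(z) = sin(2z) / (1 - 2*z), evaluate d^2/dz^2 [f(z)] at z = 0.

8

Expand 1/(denominator) as a geometric series and multiply by the numerator's series.
The coefficient of z^2 in the expansion is 4, so f′′(0) = 2! * (4) = 8.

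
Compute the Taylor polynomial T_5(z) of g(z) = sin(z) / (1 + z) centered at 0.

Multiply the two series term by term and collect like powers.
g(0) = 0
g′(0) = 1
g′′(0) = -2
g′′′(0) = 5
g^(4)(0) = -20
g^(5)(0) = 101

101*z^5/120 - 5*z^4/6 + 5*z^3/6 - z^2 + z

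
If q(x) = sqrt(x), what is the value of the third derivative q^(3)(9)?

Apply the Taylor formula c_k = f^(k)(a)/k!.
From the series, [(x - 9)^3] q = 1/3888; multiply by 3! = 6 to get 1/648.

1/648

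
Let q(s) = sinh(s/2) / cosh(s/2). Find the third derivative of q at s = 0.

Divide the numerator series by the denominator series (power-series long division).
From the series, [s^3] q = -1/24; multiply by 3! = 6 to get -1/4.

-1/4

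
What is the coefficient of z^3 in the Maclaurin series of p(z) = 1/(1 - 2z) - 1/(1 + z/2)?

Expand each term separately and add.
p(0) = 0
p′(0) = 5/2
p′′(0) = 15/2
p′′′(0) = 195/4
Then c_k = p^(k)(0)/k! gives each Taylor coefficient.

65/8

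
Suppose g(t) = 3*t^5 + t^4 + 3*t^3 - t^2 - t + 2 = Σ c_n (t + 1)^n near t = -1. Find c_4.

-14

g(-1) = -3
g′(-1) = 21
g′′(-1) = -68
g′′′(-1) = 174
g^(4)(-1) = -336
So c_4 = g^(4)(-1)/4! = -14.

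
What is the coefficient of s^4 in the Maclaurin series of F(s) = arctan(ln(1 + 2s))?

Plug the Maclaurin series of the inner function into that of the outer and collect terms.
[s^0] = 0;  [s^1] = 2;  [s^2] = -2;  [s^3] = 0;  [s^4] = 4.

4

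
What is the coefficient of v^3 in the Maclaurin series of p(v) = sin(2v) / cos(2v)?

8/3

Divide the numerator series by the denominator series (power-series long division).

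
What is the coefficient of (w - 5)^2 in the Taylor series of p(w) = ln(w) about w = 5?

-1/50

p(5) = ln(5)
p′(5) = 1/5
p′′(5) = -1/25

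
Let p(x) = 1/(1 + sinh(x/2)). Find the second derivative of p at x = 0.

Compose series: expand the inner function first, then feed it into the outer expansion.
From the series, [x^2] p = 1/4; multiply by 2! = 2 to get 1/2.

1/2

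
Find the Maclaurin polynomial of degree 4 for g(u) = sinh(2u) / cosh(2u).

-8*u^3/3 + 2*u

Write the quotient as an unknown series and match coefficients against numerator = denominator · series.
g(0) = 0
g′(0) = 2
g′′(0) = 0
g′′′(0) = -16
g^(4)(0) = 0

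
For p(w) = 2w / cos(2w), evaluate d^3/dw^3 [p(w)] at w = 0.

Write the quotient as an unknown series and match coefficients against numerator = denominator · series.
From the series, [w^3] p = 4; multiply by 3! = 6 to get 24.

24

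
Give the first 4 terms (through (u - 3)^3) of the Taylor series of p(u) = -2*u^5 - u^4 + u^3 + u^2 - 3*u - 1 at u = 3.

-191*(u - 3)^3 - 584*(u - 3)^2 - 888*(u - 3) - 541

p(3) = -541
p′(3) = -888
p′′(3) = -1168
p′′′(3) = -1146
The Taylor polynomial is Σ p^(k)(3)/k! · (u - 3)^k.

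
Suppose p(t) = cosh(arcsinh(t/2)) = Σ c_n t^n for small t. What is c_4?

-1/128

Plug the Maclaurin series of the inner function into that of the outer and collect terms.
p(0) = 1
p′(0) = 0
p′′(0) = 1/4
p′′′(0) = 0
p^(4)(0) = -3/16
The Taylor polynomial is Σ p^(k)(0)/k! · t^k.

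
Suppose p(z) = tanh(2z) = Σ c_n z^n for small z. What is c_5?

64/15

Use the known series and substitute for the argument.
p(0) = 0
p′(0) = 2
p′′(0) = 0
p′′′(0) = -16
p^(4)(0) = 0
p^(5)(0) = 512
So c_5 = p^(5)(0)/5! = 64/15.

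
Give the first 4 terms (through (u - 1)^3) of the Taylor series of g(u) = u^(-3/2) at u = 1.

-35*(u - 1)^3/16 + 15*(u - 1)^2/8 - 3*(u - 1)/2 + 1

Differentiate repeatedly and evaluate at the center.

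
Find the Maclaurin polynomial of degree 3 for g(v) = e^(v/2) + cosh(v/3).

Combine the two series term by term.
g(0) = 2
g′(0) = 1/2
g′′(0) = 13/36
g′′′(0) = 1/8

v^3/48 + 13*v^2/72 + v/2 + 2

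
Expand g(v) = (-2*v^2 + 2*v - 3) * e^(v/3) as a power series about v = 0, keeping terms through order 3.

-31*v^3/54 - 3*v^2/2 + v - 3

Distribute the polynomial across the series and collect like powers.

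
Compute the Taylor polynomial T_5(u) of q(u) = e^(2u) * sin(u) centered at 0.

41*u^5/120 + u^4 + 11*u^3/6 + 2*u^2 + u

Take the Cauchy product of the two expansions.
q(0) = 0
q′(0) = 1
q′′(0) = 4
q′′′(0) = 11
q^(4)(0) = 24
q^(5)(0) = 41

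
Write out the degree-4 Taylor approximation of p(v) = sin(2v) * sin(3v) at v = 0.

-13*v^4 + 6*v^2

Write out both Maclaurin series and multiply, keeping only the needed powers.
[v^0] = 0;  [v^1] = 0;  [v^2] = 6;  [v^3] = 0;  [v^4] = -13.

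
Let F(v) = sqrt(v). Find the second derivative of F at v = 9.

The coefficient of (v - 9)^2 in the expansion is -1/216, so F′′(9) = 2! * (-1/216) = -1/108.

-1/108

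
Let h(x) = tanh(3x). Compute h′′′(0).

Use the known series and substitute for the argument.
The coefficient of x^3 in the expansion is -9, so h′′′(0) = 3! * (-9) = -54.

-54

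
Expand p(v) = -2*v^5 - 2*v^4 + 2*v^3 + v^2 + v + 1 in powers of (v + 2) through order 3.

-62*(v + 2)^3 + 101*(v + 2)^2 - 75*(v + 2) + 19

Differentiate repeatedly and evaluate at the center.
p(-2) = 19
p′(-2) = -75
p′′(-2) = 202
p′′′(-2) = -372
Then c_k = p^(k)(-2)/k! gives each Taylor coefficient.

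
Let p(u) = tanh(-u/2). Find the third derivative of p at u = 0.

The coefficient of u^3 in the expansion is 1/24, so p′′′(0) = 3! * (1/24) = 1/4.

1/4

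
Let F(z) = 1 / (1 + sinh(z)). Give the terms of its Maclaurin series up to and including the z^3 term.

-7*z^3/6 + z^2 - z + 1

Write 1/(1+u) = 1 - u + u^2 - u^3 + ... and substitute the series for u.
F(0) = 1
F′(0) = -1
F′′(0) = 2
F′′′(0) = -7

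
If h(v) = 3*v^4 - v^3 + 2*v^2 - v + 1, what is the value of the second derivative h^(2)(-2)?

The coefficient of (v + 2)^2 in the expansion is 80, so h′′(-2) = 2! * (80) = 160.

160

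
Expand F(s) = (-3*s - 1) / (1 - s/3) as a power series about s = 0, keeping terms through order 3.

Distribute the polynomial across the series and collect like powers.

-10*s^3/27 - 10*s^2/9 - 10*s/3 - 1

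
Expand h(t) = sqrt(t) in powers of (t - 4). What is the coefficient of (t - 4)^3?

1/512

Apply the Taylor formula c_k = f^(k)(a)/k!.
h(4) = 2
h′(4) = 1/4
h′′(4) = -1/32
h′′′(4) = 3/256
So c_3 = h′′′(4)/3! = 1/512.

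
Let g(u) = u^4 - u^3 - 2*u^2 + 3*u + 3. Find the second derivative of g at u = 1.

2

From the series, [(u - 1)^2] g = 1; multiply by 2! = 2 to get 2.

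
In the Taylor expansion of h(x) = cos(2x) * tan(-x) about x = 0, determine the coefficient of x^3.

Expand each factor separately, then convolve coefficients.
h(0) = 0
h′(0) = -1
h′′(0) = 0
h′′′(0) = 10

5/3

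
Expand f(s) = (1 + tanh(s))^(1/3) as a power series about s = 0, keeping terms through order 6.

Compose series: expand the inner function first, then feed it into the outer expansion.
f(0) = 1
f′(0) = 1/3
f′′(0) = -2/9
f′′′(0) = -8/27
f^(4)(0) = 64/81
f^(5)(0) = 376/243
f^(6)(0) = -5552/729

-347*s^6/32805 + 47*s^5/3645 + 8*s^4/243 - 4*s^3/81 - s^2/9 + s/3 + 1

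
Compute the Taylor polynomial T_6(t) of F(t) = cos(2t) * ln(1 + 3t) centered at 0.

Take the Cauchy product of the two expansions.
F(0) = 0
F′(0) = 3
F′′(0) = -9
F′′′(0) = 18
F^(4)(0) = -270
F^(5)(0) = 3912
F^(6)(0) = -60480
The Taylor polynomial is Σ F^(k)(0)/k! · t^k.

-84*t^6 + 163*t^5/5 - 45*t^4/4 + 3*t^3 - 9*t^2/2 + 3*t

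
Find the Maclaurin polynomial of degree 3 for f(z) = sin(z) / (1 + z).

Write out both Maclaurin series and multiply, keeping only the needed powers.
f(0) = 0
f′(0) = 1
f′′(0) = -2
f′′′(0) = 5
The Taylor polynomial is Σ f^(k)(0)/k! · z^k.

5*z^3/6 - z^2 + z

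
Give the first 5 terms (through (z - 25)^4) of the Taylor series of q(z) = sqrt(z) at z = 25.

q(25) = 5
q′(25) = 1/10
q′′(25) = -1/500
q′′′(25) = 3/25000
q^(4)(25) = -3/250000
Then c_k = q^(k)(25)/k! gives each Taylor coefficient.

-(z - 25)^4/2000000 + (z - 25)^3/50000 - (z - 25)^2/1000 + (z - 25)/10 + 5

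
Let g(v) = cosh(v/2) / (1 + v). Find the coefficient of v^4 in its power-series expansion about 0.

433/384

Multiply the two series term by term and collect like powers.
g(0) = 1
g′(0) = -1
g′′(0) = 9/4
g′′′(0) = -27/4
g^(4)(0) = 433/16
So c_4 = g^(4)(0)/4! = 433/384.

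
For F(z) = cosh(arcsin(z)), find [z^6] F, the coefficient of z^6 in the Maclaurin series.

Plug the Maclaurin series of the inner function into that of the outer and collect terms.
F(0) = 1
F′(0) = 0
F′′(0) = 1
F′′′(0) = 0
F^(4)(0) = 5
F^(5)(0) = 0
F^(6)(0) = 85
Dividing each by k! gives the coefficients c_0, ..., c_6.

17/144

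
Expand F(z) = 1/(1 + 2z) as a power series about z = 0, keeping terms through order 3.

-8*z^3 + 4*z^2 - 2*z + 1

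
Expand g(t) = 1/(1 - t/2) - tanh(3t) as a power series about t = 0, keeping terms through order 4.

Combine the two series term by term.
g(0) = 1
g′(0) = -5/2
g′′(0) = 1/2
g′′′(0) = 219/4
g^(4)(0) = 3/2

t^4/16 + 73*t^3/8 + t^2/4 - 5*t/2 + 1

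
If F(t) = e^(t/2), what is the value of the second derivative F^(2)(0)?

1/4

The coefficient of t^2 in the expansion is 1/8, so F′′(0) = 2! * (1/8) = 1/4.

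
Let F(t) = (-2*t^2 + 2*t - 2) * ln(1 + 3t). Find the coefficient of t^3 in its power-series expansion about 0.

-33

Multiply each power in the prefactor through the base expansion.
F(0) = 0
F′(0) = -6
F′′(0) = 30
F′′′(0) = -198
So c_3 = F′′′(0)/3! = -33.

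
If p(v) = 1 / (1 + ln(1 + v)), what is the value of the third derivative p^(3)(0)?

Write 1/(1+u) = 1 - u + u^2 - u^3 + ... and substitute the series for u.
From the series, [v^3] p = -7/3; multiply by 3! = 6 to get -14.

-14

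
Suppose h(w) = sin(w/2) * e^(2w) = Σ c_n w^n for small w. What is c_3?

Expand each factor separately, then convolve coefficients.
h(0) = 0
h′(0) = 1/2
h′′(0) = 2
h′′′(0) = 47/8
Dividing each by k! gives the coefficients c_0, ..., c_3.

47/48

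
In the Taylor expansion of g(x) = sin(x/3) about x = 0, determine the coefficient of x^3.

[x^0] = 0;  [x^1] = 1/3;  [x^2] = 0;  [x^3] = -1/162.

-1/162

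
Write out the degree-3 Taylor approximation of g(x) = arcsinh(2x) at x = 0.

-4*x^3/3 + 2*x

g(0) = 0
g′(0) = 2
g′′(0) = 0
g′′′(0) = -8
Dividing each by k! gives the coefficients c_0, ..., c_3.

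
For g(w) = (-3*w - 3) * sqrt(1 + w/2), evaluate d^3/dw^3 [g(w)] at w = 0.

27/64

Distribute the polynomial across the series and collect like powers.
The coefficient of w^3 in the expansion is 9/128, so g′′′(0) = 3! * (9/128) = 27/64.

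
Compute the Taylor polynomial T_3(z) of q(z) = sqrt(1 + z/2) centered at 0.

z^3/128 - z^2/32 + z/4 + 1

Use the known series and substitute for the argument.
q(0) = 1
q′(0) = 1/4
q′′(0) = -1/16
q′′′(0) = 3/64
Then c_k = q^(k)(0)/k! gives each Taylor coefficient.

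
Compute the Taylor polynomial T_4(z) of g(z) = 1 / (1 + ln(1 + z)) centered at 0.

11*z^4/3 - 7*z^3/3 + 3*z^2/2 - z + 1

Expand as Σ (-1)^k u^k with u equal to the inner function's series.
g(0) = 1
g′(0) = -1
g′′(0) = 3
g′′′(0) = -14
g^(4)(0) = 88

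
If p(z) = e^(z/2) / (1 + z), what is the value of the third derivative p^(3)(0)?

-29/8

Expand each factor separately, then convolve coefficients.
The coefficient of z^3 in the expansion is -29/48, so p′′′(0) = 3! * (-29/48) = -29/8.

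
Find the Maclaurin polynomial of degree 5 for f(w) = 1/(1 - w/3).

Differentiate repeatedly and evaluate at the center.

w^5/243 + w^4/81 + w^3/27 + w^2/9 + w/3 + 1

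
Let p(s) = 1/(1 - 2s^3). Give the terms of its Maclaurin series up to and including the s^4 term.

2*s^3 + 1

p(0) = 1
p′(0) = 0
p′′(0) = 0
p′′′(0) = 12
p^(4)(0) = 0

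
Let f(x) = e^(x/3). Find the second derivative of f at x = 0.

From the series, [x^2] f = 1/18; multiply by 2! = 2 to get 1/9.

1/9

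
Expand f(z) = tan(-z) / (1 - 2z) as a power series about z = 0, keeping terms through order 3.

-13*z^3/3 - 2*z^2 - z

Expand each factor separately, then convolve coefficients.
f(0) = 0
f′(0) = -1
f′′(0) = -4
f′′′(0) = -26
Then c_k = f^(k)(0)/k! gives each Taylor coefficient.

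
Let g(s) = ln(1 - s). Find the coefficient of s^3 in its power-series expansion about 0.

-1/3

g(0) = 0
g′(0) = -1
g′′(0) = -1
g′′′(0) = -2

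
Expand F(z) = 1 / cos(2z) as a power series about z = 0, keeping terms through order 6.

Write the quotient as an unknown series and match coefficients against numerator = denominator · series.

244*z^6/45 + 10*z^4/3 + 2*z^2 + 1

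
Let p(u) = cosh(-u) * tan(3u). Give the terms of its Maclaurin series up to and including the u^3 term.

Take the Cauchy product of the two expansions.

21*u^3/2 + 3*u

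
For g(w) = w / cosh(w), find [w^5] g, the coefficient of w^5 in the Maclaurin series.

Divide the numerator series by the denominator series (power-series long division).
g(0) = 0
g′(0) = 1
g′′(0) = 0
g′′′(0) = -3
g^(4)(0) = 0
g^(5)(0) = 25
So c_5 = g^(5)(0)/5! = 5/24.

5/24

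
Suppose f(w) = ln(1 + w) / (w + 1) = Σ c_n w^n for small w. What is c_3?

Multiply the numerator's expansion by the denominator's geometric series.
f(0) = 0
f′(0) = 1
f′′(0) = -3
f′′′(0) = 11

11/6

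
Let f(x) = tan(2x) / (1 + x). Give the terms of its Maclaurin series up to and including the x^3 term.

14*x^3/3 - 2*x^2 + 2*x

Take the Cauchy product of the two expansions.
[x^0] = 0;  [x^1] = 2;  [x^2] = -2;  [x^3] = 14/3.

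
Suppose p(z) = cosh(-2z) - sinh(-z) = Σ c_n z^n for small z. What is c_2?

Add the two expansions coefficient-wise.
p(0) = 1
p′(0) = 1
p′′(0) = 4

2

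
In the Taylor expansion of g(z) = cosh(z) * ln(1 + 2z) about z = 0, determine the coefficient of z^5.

469/60

Multiply the two series term by term and collect like powers.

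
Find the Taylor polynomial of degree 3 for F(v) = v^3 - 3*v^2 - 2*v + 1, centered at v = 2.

(v - 2)^3 + 3*(v - 2)^2 - 2*(v - 2) - 7

Apply the Taylor formula c_k = f^(k)(a)/k!.
[(v - 2)^0] = -7;  [(v - 2)^1] = -2;  [(v - 2)^2] = 3;  [(v - 2)^3] = 1.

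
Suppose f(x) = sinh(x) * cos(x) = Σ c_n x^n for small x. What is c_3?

Take the Cauchy product of the two expansions.
f(0) = 0
f′(0) = 1
f′′(0) = 0
f′′′(0) = -2
The Taylor polynomial is Σ f^(k)(0)/k! · x^k.

-1/3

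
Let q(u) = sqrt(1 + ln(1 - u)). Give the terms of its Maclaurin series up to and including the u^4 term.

Let u equal the inner series; expand the outer function in u and truncate.
q(0) = 1
q′(0) = -1/2
q′′(0) = -3/4
q′′′(0) = -17/8
q^(4)(0) = -143/16
Dividing each by k! gives the coefficients c_0, ..., c_4.

-143*u^4/384 - 17*u^3/48 - 3*u^2/8 - u/2 + 1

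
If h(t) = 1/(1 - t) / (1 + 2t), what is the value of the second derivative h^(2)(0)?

6

Take the Cauchy product of the two expansions.
From the series, [t^2] h = 3; multiply by 2! = 2 to get 6.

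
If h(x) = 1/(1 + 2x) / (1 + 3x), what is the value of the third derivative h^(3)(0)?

Write out both Maclaurin series and multiply, keeping only the needed powers.
From the series, [x^3] h = -65; multiply by 3! = 6 to get -390.

-390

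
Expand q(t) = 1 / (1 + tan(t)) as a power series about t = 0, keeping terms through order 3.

-4*t^3/3 + t^2 - t + 1

Use the geometric series for the reciprocal, then substitute.
q(0) = 1
q′(0) = -1
q′′(0) = 2
q′′′(0) = -8
Then c_k = q^(k)(0)/k! gives each Taylor coefficient.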